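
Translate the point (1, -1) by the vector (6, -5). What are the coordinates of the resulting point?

Translation by (6, -5) (homogeneous matrix [[1, 0, 6], [0, 1, -5], [0, 0, 1]]):
x' = 1 + 6 = 7
y' = -1 + -5 = -6
Result: (7, -6)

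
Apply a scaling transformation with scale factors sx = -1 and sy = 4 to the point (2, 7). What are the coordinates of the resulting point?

Scaling matrix:
[[-1, 0], [0, 4]]
Result: (2 × -1, 7 × 4) = (-2, 28)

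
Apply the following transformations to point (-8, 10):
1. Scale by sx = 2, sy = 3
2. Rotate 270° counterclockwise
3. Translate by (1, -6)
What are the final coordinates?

Step 1: Scale → (-16, 30)
Step 2: Rotate 270° → (30, 16)
Step 3: Translate → (31, 10)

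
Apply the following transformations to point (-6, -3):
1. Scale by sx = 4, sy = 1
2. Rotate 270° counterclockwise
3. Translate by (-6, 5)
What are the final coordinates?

Step 1: Scale → (-24, -3)
Step 2: Rotate 270° → (-3, 24)
Step 3: Translate → (-9, 29)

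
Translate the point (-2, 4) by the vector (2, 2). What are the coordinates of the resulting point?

Translation by (2, 2) (homogeneous matrix [[1, 0, 2], [0, 1, 2], [0, 0, 1]]):
x' = -2 + 2 = 0
y' = 4 + 2 = 6
Result: (0, 6)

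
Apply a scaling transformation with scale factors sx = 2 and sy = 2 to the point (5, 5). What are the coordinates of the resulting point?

Scaling matrix:
[[2, 0], [0, 2]]
Result: (5 × 2, 5 × 2) = (10, 10)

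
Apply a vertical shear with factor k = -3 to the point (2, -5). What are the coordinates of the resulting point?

Shear matrix for vertical shear with factor k = -3:
[[1, 0], [-3, 1]]
Result: (2, -5) → (2, -11)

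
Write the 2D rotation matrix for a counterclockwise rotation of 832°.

Rotation matrix formula: [[cos θ, -sin θ], [sin θ, cos θ]]
For θ = 832°:
cos(832°) = -0.3746
sin(832°) = 0.9272
Result: [[-0.3746, -0.9272], [0.9272, -0.3746]]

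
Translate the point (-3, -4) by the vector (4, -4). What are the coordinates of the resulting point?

Translation by (4, -4) (homogeneous matrix [[1, 0, 4], [0, 1, -4], [0, 0, 1]]):
x' = -3 + 4 = 1
y' = -4 + -4 = -8
Result: (1, -8)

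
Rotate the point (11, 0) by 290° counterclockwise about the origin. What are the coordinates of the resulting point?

Rotation matrix for 290°: [[cos 290°, -sin 290°], [sin 290°, cos 290°]] ≈ [[0.342020, 0.939693], [-0.939693, 0.342020]]
[[0.342020, 0.939693], [-0.939693, 0.342020]] × [11, 0]ᵀ ≈ [3.7622, -10.3366]ᵀ
Result: (3.7622, -10.3366)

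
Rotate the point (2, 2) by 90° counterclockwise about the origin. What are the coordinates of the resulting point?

Rotation matrix for 90°: [[cos 90°, -sin 90°], [sin 90°, cos 90°]] = [[0, -1], [1, 0]]
[[0, -1], [1, 0]] × [2, 2]ᵀ = [-2, 2]ᵀ
Result: (-2, 2)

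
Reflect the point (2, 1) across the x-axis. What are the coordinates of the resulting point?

Reflection across x-axis: (2, 1) → (2, -1)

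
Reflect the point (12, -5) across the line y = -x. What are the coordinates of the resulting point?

Reflection across line y = -x: (12, -5) → (5, -12)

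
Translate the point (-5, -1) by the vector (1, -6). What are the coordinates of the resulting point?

Translation by (1, -6) (homogeneous matrix [[1, 0, 1], [0, 1, -6], [0, 0, 1]]):
x' = -5 + 1 = -4
y' = -1 + -6 = -7
Result: (-4, -7)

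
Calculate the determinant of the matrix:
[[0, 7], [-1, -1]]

For a 2×2 matrix [[a, b], [c, d]], det = ad - bc
det = (0)(-1) - (7)(-1) = 0 - -7 = 7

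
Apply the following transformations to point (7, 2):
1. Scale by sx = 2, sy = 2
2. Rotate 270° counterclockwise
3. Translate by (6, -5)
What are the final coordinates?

Step 1: Scale → (14, 4)
Step 2: Rotate 270° → (4, -14)
Step 3: Translate → (10, -19)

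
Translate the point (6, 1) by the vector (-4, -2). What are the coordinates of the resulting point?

Translation by (-4, -2) (homogeneous matrix [[1, 0, -4], [0, 1, -2], [0, 0, 1]]):
x' = 6 + -4 = 2
y' = 1 + -2 = -1
Result: (2, -1)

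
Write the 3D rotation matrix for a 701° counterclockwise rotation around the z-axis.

Rotation matrix for counterclockwise 701° around z-axis:
cos(701°) = 0.9455, sin(701°) = -0.3256
Result: [[0.9455, 0.3256, 0], [-0.3256, 0.9455, 0], [0, 0, 1]]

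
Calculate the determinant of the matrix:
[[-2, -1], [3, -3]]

For a 2×2 matrix [[a, b], [c, d]], det = ad - bc
det = (-2)(-3) - (-1)(3) = 6 - -3 = 9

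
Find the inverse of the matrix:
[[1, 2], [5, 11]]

For [[a,b],[c,d]], inverse = (1/det)·[[d,-b],[-c,a]]
det = (1)(11) - (2)(5) = 11 - 10 = 1
Inverse = [[11, -2], [-5, 1]]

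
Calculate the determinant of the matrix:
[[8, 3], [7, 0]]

For a 2×2 matrix [[a, b], [c, d]], det = ad - bc
det = (8)(0) - (3)(7) = 0 - 21 = -21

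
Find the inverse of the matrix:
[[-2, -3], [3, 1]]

For [[a,b],[c,d]], inverse = (1/det)·[[d,-b],[-c,a]]
det = (-2)(1) - (-3)(3) = -2 - -9 = 7
Inverse = (1/7)·[[1, 3], [-3, -2]]
= [[1/7, 3/7], [-3/7, -2/7]]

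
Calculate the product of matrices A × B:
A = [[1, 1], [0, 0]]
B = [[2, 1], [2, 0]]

Matrix multiplication:
C[0][0] = 1×2 + 1×2 = 4
C[0][1] = 1×1 + 1×0 = 1
C[1][0] = 0×2 + 0×2 = 0
C[1][1] = 0×1 + 0×0 = 0
Result: [[4, 1], [0, 0]]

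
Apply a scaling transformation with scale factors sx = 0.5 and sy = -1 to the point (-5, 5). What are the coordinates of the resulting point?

Scaling matrix:
[[0.50, 0], [0, -1]]
Result: (-5 × 0.5, 5 × -1) = (-2.5, -5)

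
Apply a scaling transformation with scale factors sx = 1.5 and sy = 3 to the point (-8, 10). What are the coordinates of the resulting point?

Scaling matrix:
[[1.50, 0], [0, 3]]
Result: (-8 × 1.5, 10 × 3) = (-12, 30)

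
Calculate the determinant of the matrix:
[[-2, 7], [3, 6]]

For a 2×2 matrix [[a, b], [c, d]], det = ad - bc
det = (-2)(6) - (7)(3) = -12 - 21 = -33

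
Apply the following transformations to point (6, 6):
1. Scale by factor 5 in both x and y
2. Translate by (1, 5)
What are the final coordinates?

Step 1: Scale (6, 6) by 5 → (30, 30)
Step 2: Translate by (1, 5) → (31, 35)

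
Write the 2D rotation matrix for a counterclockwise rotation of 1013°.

Rotation matrix formula: [[cos θ, -sin θ], [sin θ, cos θ]]
For θ = 1013°:
cos(1013°) = 0.3907
sin(1013°) = -0.9205
Result: [[0.3907, 0.9205], [-0.9205, 0.3907]]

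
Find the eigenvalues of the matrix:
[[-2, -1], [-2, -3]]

Characteristic equation: det(A - λI) = 0
λ² - (trace)λ + (det) = 0
trace = -2 + -3 = -5, det = (-2)(-3) - (-1)(-2) = 4
λ² - (-5)λ + (4) = 0
λ = (-5 ± √((-5)² - 4·(4))) / 2 = (-5 ± √9) / 2
Solving: λ = -4, -1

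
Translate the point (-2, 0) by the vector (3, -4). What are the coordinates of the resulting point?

Translation by (3, -4) (homogeneous matrix [[1, 0, 3], [0, 1, -4], [0, 0, 1]]):
x' = -2 + 3 = 1
y' = 0 + -4 = -4
Result: (1, -4)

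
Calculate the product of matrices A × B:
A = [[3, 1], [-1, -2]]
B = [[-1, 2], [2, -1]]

Matrix multiplication:
C[0][0] = 3×-1 + 1×2 = -1
C[0][1] = 3×2 + 1×-1 = 5
C[1][0] = -1×-1 + -2×2 = -3
C[1][1] = -1×2 + -2×-1 = 0
Result: [[-1, 5], [-3, 0]]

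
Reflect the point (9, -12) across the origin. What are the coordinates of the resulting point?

Reflection across origin: (9, -12) → (-9, 12)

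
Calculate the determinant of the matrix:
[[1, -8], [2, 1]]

For a 2×2 matrix [[a, b], [c, d]], det = ad - bc
det = (1)(1) - (-8)(2) = 1 - -16 = 17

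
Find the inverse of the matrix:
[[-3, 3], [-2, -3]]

For [[a,b],[c,d]], inverse = (1/det)·[[d,-b],[-c,a]]
det = (-3)(-3) - (3)(-2) = 9 - -6 = 15
Inverse = (1/15)·[[-3, -3], [2, -3]]
= [[-1/5, -1/5], [2/15, -1/5]]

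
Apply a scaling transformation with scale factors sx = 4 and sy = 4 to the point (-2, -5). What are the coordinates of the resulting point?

Scaling matrix:
[[4, 0], [0, 4]]
Result: (-2 × 4, -5 × 4) = (-8, -20)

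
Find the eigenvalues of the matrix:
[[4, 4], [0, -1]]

Characteristic equation: det(A - λI) = 0
λ² - (trace)λ + (det) = 0
trace = 4 + -1 = 3, det = (4)(-1) - (4)(0) = -4
λ² - (3)λ + (-4) = 0
λ = (3 ± √((3)² - 4·(-4))) / 2 = (3 ± √25) / 2
Solving: λ = -1, 4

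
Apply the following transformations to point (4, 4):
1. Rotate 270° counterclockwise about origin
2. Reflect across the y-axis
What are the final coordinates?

Step 1: Rotate 270° → (4, -4)
Step 2: Reflect across y-axis → (-4, -4)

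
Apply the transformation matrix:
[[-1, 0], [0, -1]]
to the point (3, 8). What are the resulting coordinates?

Matrix multiplication:
[[-1, 0], [0, -1]] × [3, 8]ᵀ
= [(-1)(3) + (0)(8), (0)(3) + (-1)(8)]ᵀ
= [-3, -8]ᵀ
Result: (-3, -8)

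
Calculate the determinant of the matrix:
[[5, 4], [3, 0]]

For a 2×2 matrix [[a, b], [c, d]], det = ad - bc
det = (5)(0) - (4)(3) = 0 - 12 = -12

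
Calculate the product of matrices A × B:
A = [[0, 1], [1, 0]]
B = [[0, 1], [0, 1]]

Matrix multiplication:
C[0][0] = 0×0 + 1×0 = 0
C[0][1] = 0×1 + 1×1 = 1
C[1][0] = 1×0 + 0×0 = 0
C[1][1] = 1×1 + 0×1 = 1
Result: [[0, 1], [0, 1]]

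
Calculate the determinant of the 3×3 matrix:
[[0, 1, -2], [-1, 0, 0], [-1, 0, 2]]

Expansion along first row:
det = 0·det([[0,0],[0,2]]) - 1·det([[-1,0],[-1,2]]) + -2·det([[-1,0],[-1,0]])
    = 0·(0·2 - 0·0) - 1·(-1·2 - 0·-1) + -2·(-1·0 - 0·-1)
    = 0·0 - 1·-2 + -2·0
    = 0 + 2 + 0 = 2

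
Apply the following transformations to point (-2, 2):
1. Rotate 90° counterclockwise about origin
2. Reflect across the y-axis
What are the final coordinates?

Step 1: Rotate 90° → (-2, -2)
Step 2: Reflect across y-axis → (2, -2)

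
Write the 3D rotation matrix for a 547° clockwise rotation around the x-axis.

Rotation matrix for clockwise 547° around x-axis:
A clockwise rotation by 547° is a counterclockwise rotation by -547°.
cos(-547°) = -0.9925, sin(-547°) = 0.1219
Result: [[1, 0, 0], [0, -0.9925, -0.1219], [0, 0.1219, -0.9925]]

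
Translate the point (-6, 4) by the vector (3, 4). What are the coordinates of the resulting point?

Translation by (3, 4) (homogeneous matrix [[1, 0, 3], [0, 1, 4], [0, 0, 1]]):
x' = -6 + 3 = -3
y' = 4 + 4 = 8
Result: (-3, 8)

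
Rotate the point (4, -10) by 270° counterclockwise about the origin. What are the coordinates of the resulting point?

Rotation matrix for 270°: [[cos 270°, -sin 270°], [sin 270°, cos 270°]] = [[0, 1], [-1, 0]]
[[0, 1], [-1, 0]] × [4, -10]ᵀ = [-10, -4]ᵀ
Result: (-10, -4)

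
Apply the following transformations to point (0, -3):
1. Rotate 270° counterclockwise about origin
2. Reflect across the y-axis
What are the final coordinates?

Step 1: Rotate 270° → (-3, 0)
Step 2: Reflect across y-axis → (3, 0)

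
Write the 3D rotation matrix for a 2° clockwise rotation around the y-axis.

Rotation matrix for clockwise 2° around y-axis:
A clockwise rotation by 2° is a counterclockwise rotation by -2°.
cos(-2°) = 0.9994, sin(-2°) = -0.0349
Result: [[0.9994, 0, -0.0349], [0, 1, 0], [0.0349, 0, 0.9994]]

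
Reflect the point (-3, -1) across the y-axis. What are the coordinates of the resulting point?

Reflection across y-axis: (-3, -1) → (3, -1)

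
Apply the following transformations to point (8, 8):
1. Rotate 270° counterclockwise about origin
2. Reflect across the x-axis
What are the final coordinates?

Step 1: Rotate 270° → (8, -8)
Step 2: Reflect across x-axis → (8, 8)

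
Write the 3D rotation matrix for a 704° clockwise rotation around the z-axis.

Rotation matrix for clockwise 704° around z-axis:
A clockwise rotation by 704° is a counterclockwise rotation by -704°.
cos(-704°) = 0.9613, sin(-704°) = 0.2756
Result: [[0.9613, -0.2756, 0], [0.2756, 0.9613, 0], [0, 0, 1]]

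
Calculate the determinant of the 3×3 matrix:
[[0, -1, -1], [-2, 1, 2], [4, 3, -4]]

Expansion along first row:
det = 0·det([[1,2],[3,-4]]) - -1·det([[-2,2],[4,-4]]) + -1·det([[-2,1],[4,3]])
    = 0·(1·-4 - 2·3) - -1·(-2·-4 - 2·4) + -1·(-2·3 - 1·4)
    = 0·-10 - -1·0 + -1·-10
    = 0 + 0 + 10 = 10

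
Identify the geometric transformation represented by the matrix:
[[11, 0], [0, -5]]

This matrix represents: non-uniform scaling by sx = 11, sy = -5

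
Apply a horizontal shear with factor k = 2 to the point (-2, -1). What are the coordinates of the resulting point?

Shear matrix for horizontal shear with factor k = 2:
[[1, 2], [0, 1]]
Result: (-2, -1) → (-4, -1)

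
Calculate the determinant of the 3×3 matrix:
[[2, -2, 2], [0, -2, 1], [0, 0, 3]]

Expansion along first row:
det = 2·det([[-2,1],[0,3]]) - -2·det([[0,1],[0,3]]) + 2·det([[0,-2],[0,0]])
    = 2·(-2·3 - 1·0) - -2·(0·3 - 1·0) + 2·(0·0 - -2·0)
    = 2·-6 - -2·0 + 2·0
    = -12 + 0 + 0 = -12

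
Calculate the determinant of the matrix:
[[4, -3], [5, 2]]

For a 2×2 matrix [[a, b], [c, d]], det = ad - bc
det = (4)(2) - (-3)(5) = 8 - -15 = 23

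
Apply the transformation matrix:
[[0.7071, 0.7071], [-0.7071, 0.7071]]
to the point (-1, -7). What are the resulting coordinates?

Matrix multiplication:
[[0.7071, 0.7071], [-0.7071, 0.7071]] × [-1, -7]ᵀ
= [(0.7071)(-1) + (0.7071)(-7), (-0.7071)(-1) + (0.7071)(-7)]ᵀ
= [-5.6568, -4.2426]ᵀ
Result: (-5.6568, -4.2426)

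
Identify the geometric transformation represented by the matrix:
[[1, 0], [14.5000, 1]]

This matrix represents: vertical shear with factor 14.5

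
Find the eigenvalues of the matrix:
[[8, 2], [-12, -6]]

Characteristic equation: det(A - λI) = 0
λ² - (trace)λ + (det) = 0
trace = 8 + -6 = 2, det = (8)(-6) - (2)(-12) = -24
λ² - (2)λ + (-24) = 0
λ = (2 ± √((2)² - 4·(-24))) / 2 = (2 ± √100) / 2
Solving: λ = -4, 6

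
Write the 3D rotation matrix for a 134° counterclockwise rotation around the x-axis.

Rotation matrix for counterclockwise 134° around x-axis:
cos(134°) = -0.6947, sin(134°) = 0.7193
Result: [[1, 0, 0], [0, -0.6947, -0.7193], [0, 0.7193, -0.6947]]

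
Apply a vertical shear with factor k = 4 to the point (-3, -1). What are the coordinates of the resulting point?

Shear matrix for vertical shear with factor k = 4:
[[1, 0], [4, 1]]
Result: (-3, -1) → (-3, -13)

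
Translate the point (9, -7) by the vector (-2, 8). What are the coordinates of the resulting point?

Translation by (-2, 8) (homogeneous matrix [[1, 0, -2], [0, 1, 8], [0, 0, 1]]):
x' = 9 + -2 = 7
y' = -7 + 8 = 1
Result: (7, 1)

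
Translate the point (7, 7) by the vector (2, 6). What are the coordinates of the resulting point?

Translation by (2, 6) (homogeneous matrix [[1, 0, 2], [0, 1, 6], [0, 0, 1]]):
x' = 7 + 2 = 9
y' = 7 + 6 = 13
Result: (9, 13)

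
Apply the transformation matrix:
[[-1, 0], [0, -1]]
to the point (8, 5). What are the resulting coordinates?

Matrix multiplication:
[[-1, 0], [0, -1]] × [8, 5]ᵀ
= [(-1)(8) + (0)(5), (0)(8) + (-1)(5)]ᵀ
= [-8, -5]ᵀ
Result: (-8, -5)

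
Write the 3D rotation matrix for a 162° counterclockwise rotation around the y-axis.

Rotation matrix for counterclockwise 162° around y-axis:
cos(162°) = -0.9511, sin(162°) = 0.3090
Result: [[-0.9511, 0, 0.3090], [0, 1, 0], [-0.3090, 0, -0.9511]]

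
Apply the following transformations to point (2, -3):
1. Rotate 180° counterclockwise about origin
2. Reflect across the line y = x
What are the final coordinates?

Step 1: Rotate 180° → (-2, 3)
Step 2: Reflect across line y = x → (3, -2)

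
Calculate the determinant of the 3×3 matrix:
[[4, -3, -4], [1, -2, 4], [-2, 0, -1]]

Expansion along first row:
det = 4·det([[-2,4],[0,-1]]) - -3·det([[1,4],[-2,-1]]) + -4·det([[1,-2],[-2,0]])
    = 4·(-2·-1 - 4·0) - -3·(1·-1 - 4·-2) + -4·(1·0 - -2·-2)
    = 4·2 - -3·7 + -4·-4
    = 8 + 21 + 16 = 45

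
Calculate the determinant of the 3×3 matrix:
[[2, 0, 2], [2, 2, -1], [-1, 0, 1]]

Expansion along first row:
det = 2·det([[2,-1],[0,1]]) - 0·det([[2,-1],[-1,1]]) + 2·det([[2,2],[-1,0]])
    = 2·(2·1 - -1·0) - 0·(2·1 - -1·-1) + 2·(2·0 - 2·-1)
    = 2·2 - 0·1 + 2·2
    = 4 + 0 + 4 = 8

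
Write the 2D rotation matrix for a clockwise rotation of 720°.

Rotation matrix formula: [[cos θ, -sin θ], [sin θ, cos θ]]
A clockwise rotation by 720° is equivalent to a counterclockwise rotation by -720°.
For θ = -720°:
cos(-720°) = 1
sin(-720°) = 0
Result: [[1, 0], [0, 1]]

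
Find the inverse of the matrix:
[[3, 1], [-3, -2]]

For [[a,b],[c,d]], inverse = (1/det)·[[d,-b],[-c,a]]
det = (3)(-2) - (1)(-3) = -6 - -3 = -3
Inverse = (1/-3)·[[-2, -1], [3, 3]]
= [[2/3, 1/3], [-1, -1]]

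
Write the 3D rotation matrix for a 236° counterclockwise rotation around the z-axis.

Rotation matrix for counterclockwise 236° around z-axis:
cos(236°) = -0.5592, sin(236°) = -0.8290
Result: [[-0.5592, 0.8290, 0], [-0.8290, -0.5592, 0], [0, 0, 1]]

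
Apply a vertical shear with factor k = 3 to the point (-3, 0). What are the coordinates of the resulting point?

Shear matrix for vertical shear with factor k = 3:
[[1, 0], [3, 1]]
Result: (-3, 0) → (-3, -9)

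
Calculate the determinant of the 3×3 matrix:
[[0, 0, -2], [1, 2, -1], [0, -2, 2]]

Expansion along first row:
det = 0·det([[2,-1],[-2,2]]) - 0·det([[1,-1],[0,2]]) + -2·det([[1,2],[0,-2]])
    = 0·(2·2 - -1·-2) - 0·(1·2 - -1·0) + -2·(1·-2 - 2·0)
    = 0·2 - 0·2 + -2·-2
    = 0 + 0 + 4 = 4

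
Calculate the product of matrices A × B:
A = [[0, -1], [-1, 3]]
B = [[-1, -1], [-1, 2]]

Matrix multiplication:
C[0][0] = 0×-1 + -1×-1 = 1
C[0][1] = 0×-1 + -1×2 = -2
C[1][0] = -1×-1 + 3×-1 = -2
C[1][1] = -1×-1 + 3×2 = 7
Result: [[1, -2], [-2, 7]]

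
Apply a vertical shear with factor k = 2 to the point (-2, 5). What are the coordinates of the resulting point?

Shear matrix for vertical shear with factor k = 2:
[[1, 0], [2, 1]]
Result: (-2, 5) → (-2, 1)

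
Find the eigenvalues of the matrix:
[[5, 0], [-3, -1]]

Characteristic equation: det(A - λI) = 0
λ² - (trace)λ + (det) = 0
trace = 5 + -1 = 4, det = (5)(-1) - (0)(-3) = -5
λ² - (4)λ + (-5) = 0
λ = (4 ± √((4)² - 4·(-5))) / 2 = (4 ± √36) / 2
Solving: λ = -1, 5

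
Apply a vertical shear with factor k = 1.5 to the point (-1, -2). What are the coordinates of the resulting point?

Shear matrix for vertical shear with factor k = 1.5:
[[1, 0], [1.50, 1]]
Result: (-1, -2) → (-1, -3.5)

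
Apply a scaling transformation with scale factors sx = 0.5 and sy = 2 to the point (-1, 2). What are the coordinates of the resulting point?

Scaling matrix:
[[0.50, 0], [0, 2]]
Result: (-1 × 0.5, 2 × 2) = (-0.5, 4)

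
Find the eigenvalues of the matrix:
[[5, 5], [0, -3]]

Characteristic equation: det(A - λI) = 0
λ² - (trace)λ + (det) = 0
trace = 5 + -3 = 2, det = (5)(-3) - (5)(0) = -15
λ² - (2)λ + (-15) = 0
λ = (2 ± √((2)² - 4·(-15))) / 2 = (2 ± √64) / 2
Solving: λ = -3, 5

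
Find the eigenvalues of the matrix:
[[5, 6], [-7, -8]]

Characteristic equation: det(A - λI) = 0
λ² - (trace)λ + (det) = 0
trace = 5 + -8 = -3, det = (5)(-8) - (6)(-7) = 2
λ² - (-3)λ + (2) = 0
λ = (-3 ± √((-3)² - 4·(2))) / 2 = (-3 ± √1) / 2
Solving: λ = -2, -1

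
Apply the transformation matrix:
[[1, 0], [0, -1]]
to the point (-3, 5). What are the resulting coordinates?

Matrix multiplication:
[[1, 0], [0, -1]] × [-3, 5]ᵀ
= [(1)(-3) + (0)(5), (0)(-3) + (-1)(5)]ᵀ
= [-3, -5]ᵀ
Result: (-3, -5)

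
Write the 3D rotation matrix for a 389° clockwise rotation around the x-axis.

Rotation matrix for clockwise 389° around x-axis:
A clockwise rotation by 389° is a counterclockwise rotation by -389°.
cos(-389°) = 0.8746, sin(-389°) = -0.4848
Result: [[1, 0, 0], [0, 0.8746, 0.4848], [0, -0.4848, 0.8746]]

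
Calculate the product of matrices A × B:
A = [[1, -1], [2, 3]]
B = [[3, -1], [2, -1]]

Matrix multiplication:
C[0][0] = 1×3 + -1×2 = 1
C[0][1] = 1×-1 + -1×-1 = 0
C[1][0] = 2×3 + 3×2 = 12
C[1][1] = 2×-1 + 3×-1 = -5
Result: [[1, 0], [12, -5]]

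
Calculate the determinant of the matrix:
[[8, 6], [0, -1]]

For a 2×2 matrix [[a, b], [c, d]], det = ad - bc
det = (8)(-1) - (6)(0) = -8 - 0 = -8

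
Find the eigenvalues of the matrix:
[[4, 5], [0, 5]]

Characteristic equation: det(A - λI) = 0
λ² - (trace)λ + (det) = 0
trace = 4 + 5 = 9, det = (4)(5) - (5)(0) = 20
λ² - (9)λ + (20) = 0
λ = (9 ± √((9)² - 4·(20))) / 2 = (9 ± √1) / 2
Solving: λ = 4, 5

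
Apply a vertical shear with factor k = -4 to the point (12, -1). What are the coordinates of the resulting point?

Shear matrix for vertical shear with factor k = -4:
[[1, 0], [-4, 1]]
Result: (12, -1) → (12, -49)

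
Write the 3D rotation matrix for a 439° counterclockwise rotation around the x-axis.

Rotation matrix for counterclockwise 439° around x-axis:
cos(439°) = 0.1908, sin(439°) = 0.9816
Result: [[1, 0, 0], [0, 0.1908, -0.9816], [0, 0.9816, 0.1908]]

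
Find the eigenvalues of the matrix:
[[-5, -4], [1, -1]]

Characteristic equation: det(A - λI) = 0
λ² - (trace)λ + (det) = 0
trace = -5 + -1 = -6, det = (-5)(-1) - (-4)(1) = 9
λ² - (-6)λ + (9) = 0
λ = (-6 ± √((-6)² - 4·(9))) / 2 = (-6 ± √0) / 2
Solving: λ = -3, -3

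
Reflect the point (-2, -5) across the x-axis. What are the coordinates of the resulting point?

Reflection across x-axis: (-2, -5) → (-2, 5)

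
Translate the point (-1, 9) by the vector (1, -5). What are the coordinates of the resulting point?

Translation by (1, -5) (homogeneous matrix [[1, 0, 1], [0, 1, -5], [0, 0, 1]]):
x' = -1 + 1 = 0
y' = 9 + -5 = 4
Result: (0, 4)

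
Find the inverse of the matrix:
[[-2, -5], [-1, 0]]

For [[a,b],[c,d]], inverse = (1/det)·[[d,-b],[-c,a]]
det = (-2)(0) - (-5)(-1) = 0 - 5 = -5
Inverse = (1/-5)·[[0, 5], [1, -2]]
= [[0, -1], [-1/5, 2/5]]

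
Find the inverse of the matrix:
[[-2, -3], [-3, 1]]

For [[a,b],[c,d]], inverse = (1/det)·[[d,-b],[-c,a]]
det = (-2)(1) - (-3)(-3) = -2 - 9 = -11
Inverse = (1/-11)·[[1, 3], [3, -2]]
= [[-1/11, -3/11], [-3/11, 2/11]]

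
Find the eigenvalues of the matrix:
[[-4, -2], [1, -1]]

Characteristic equation: det(A - λI) = 0
λ² - (trace)λ + (det) = 0
trace = -4 + -1 = -5, det = (-4)(-1) - (-2)(1) = 6
λ² - (-5)λ + (6) = 0
λ = (-5 ± √((-5)² - 4·(6))) / 2 = (-5 ± √1) / 2
Solving: λ = -3, -2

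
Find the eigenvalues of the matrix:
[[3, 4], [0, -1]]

Characteristic equation: det(A - λI) = 0
λ² - (trace)λ + (det) = 0
trace = 3 + -1 = 2, det = (3)(-1) - (4)(0) = -3
λ² - (2)λ + (-3) = 0
λ = (2 ± √((2)² - 4·(-3))) / 2 = (2 ± √16) / 2
Solving: λ = -1, 3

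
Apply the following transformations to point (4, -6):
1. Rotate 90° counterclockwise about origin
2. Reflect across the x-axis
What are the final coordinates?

Step 1: Rotate 90° → (6, 4)
Step 2: Reflect across x-axis → (6, -4)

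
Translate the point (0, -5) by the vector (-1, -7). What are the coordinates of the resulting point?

Translation by (-1, -7) (homogeneous matrix [[1, 0, -1], [0, 1, -7], [0, 0, 1]]):
x' = 0 + -1 = -1
y' = -5 + -7 = -12
Result: (-1, -12)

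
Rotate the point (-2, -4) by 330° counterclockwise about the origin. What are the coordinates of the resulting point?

Rotation matrix for 330°: [[cos 330°, -sin 330°], [sin 330°, cos 330°]] ≈ [[0.866025, 0.500000], [-0.500000, 0.866025]]
[[0.866025, 0.500000], [-0.500000, 0.866025]] × [-2, -4]ᵀ ≈ [-3.7321, -2.4641]ᵀ
Result: (-3.7321, -2.4641)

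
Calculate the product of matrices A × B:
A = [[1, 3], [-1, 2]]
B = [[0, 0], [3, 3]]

Matrix multiplication:
C[0][0] = 1×0 + 3×3 = 9
C[0][1] = 1×0 + 3×3 = 9
C[1][0] = -1×0 + 2×3 = 6
C[1][1] = -1×0 + 2×3 = 6
Result: [[9, 9], [6, 6]]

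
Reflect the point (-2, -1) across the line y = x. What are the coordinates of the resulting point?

Reflection across line y = x: (-2, -1) → (-1, -2)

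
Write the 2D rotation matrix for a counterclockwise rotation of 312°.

Rotation matrix formula: [[cos θ, -sin θ], [sin θ, cos θ]]
For θ = 312°:
cos(312°) = 0.6691
sin(312°) = -0.7431
Result: [[0.6691, 0.7431], [-0.7431, 0.6691]]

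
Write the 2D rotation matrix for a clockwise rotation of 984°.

Rotation matrix formula: [[cos θ, -sin θ], [sin θ, cos θ]]
A clockwise rotation by 984° is equivalent to a counterclockwise rotation by -984°.
For θ = -984°:
cos(-984°) = -0.1045
sin(-984°) = 0.9945
Result: [[-0.1045, -0.9945], [0.9945, -0.1045]]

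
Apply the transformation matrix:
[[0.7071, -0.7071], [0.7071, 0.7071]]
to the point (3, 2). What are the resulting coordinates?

Matrix multiplication:
[[0.7071, -0.7071], [0.7071, 0.7071]] × [3, 2]ᵀ
= [(0.7071)(3) + (-0.7071)(2), (0.7071)(3) + (0.7071)(2)]ᵀ
= [0.7071, 3.5355]ᵀ
Result: (0.7071, 3.5355)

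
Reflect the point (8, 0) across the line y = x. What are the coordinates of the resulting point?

Reflection across line y = x: (8, 0) → (0, 8)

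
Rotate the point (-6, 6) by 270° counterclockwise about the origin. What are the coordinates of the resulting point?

Rotation matrix for 270°: [[cos 270°, -sin 270°], [sin 270°, cos 270°]] = [[0, 1], [-1, 0]]
[[0, 1], [-1, 0]] × [-6, 6]ᵀ = [6, 6]ᵀ
Result: (6, 6)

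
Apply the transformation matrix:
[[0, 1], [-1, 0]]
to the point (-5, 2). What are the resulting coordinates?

Matrix multiplication:
[[0, 1], [-1, 0]] × [-5, 2]ᵀ
= [(0)(-5) + (1)(2), (-1)(-5) + (0)(2)]ᵀ
= [2, 5]ᵀ
Result: (2, 5)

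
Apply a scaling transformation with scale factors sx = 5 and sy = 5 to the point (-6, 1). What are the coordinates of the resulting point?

Scaling matrix:
[[5, 0], [0, 5]]
Result: (-6 × 5, 1 × 5) = (-30, 5)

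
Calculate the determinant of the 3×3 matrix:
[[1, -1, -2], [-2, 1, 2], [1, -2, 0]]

Expansion along first row:
det = 1·det([[1,2],[-2,0]]) - -1·det([[-2,2],[1,0]]) + -2·det([[-2,1],[1,-2]])
    = 1·(1·0 - 2·-2) - -1·(-2·0 - 2·1) + -2·(-2·-2 - 1·1)
    = 1·4 - -1·-2 + -2·3
    = 4 + -2 + -6 = -4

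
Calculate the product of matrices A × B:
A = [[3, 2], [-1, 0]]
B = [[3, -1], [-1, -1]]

Matrix multiplication:
C[0][0] = 3×3 + 2×-1 = 7
C[0][1] = 3×-1 + 2×-1 = -5
C[1][0] = -1×3 + 0×-1 = -3
C[1][1] = -1×-1 + 0×-1 = 1
Result: [[7, -5], [-3, 1]]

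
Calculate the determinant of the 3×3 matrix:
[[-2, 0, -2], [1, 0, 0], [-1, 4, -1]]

Expansion along first row:
det = -2·det([[0,0],[4,-1]]) - 0·det([[1,0],[-1,-1]]) + -2·det([[1,0],[-1,4]])
    = -2·(0·-1 - 0·4) - 0·(1·-1 - 0·-1) + -2·(1·4 - 0·-1)
    = -2·0 - 0·-1 + -2·4
    = 0 + 0 + -8 = -8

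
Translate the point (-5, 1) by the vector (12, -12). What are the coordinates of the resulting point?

Translation by (12, -12) (homogeneous matrix [[1, 0, 12], [0, 1, -12], [0, 0, 1]]):
x' = -5 + 12 = 7
y' = 1 + -12 = -11
Result: (7, -11)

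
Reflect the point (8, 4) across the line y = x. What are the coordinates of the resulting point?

Reflection across line y = x: (8, 4) → (4, 8)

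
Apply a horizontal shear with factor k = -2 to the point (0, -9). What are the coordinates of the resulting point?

Shear matrix for horizontal shear with factor k = -2:
[[1, -2], [0, 1]]
Result: (0, -9) → (18, -9)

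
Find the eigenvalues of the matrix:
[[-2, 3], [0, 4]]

Characteristic equation: det(A - λI) = 0
λ² - (trace)λ + (det) = 0
trace = -2 + 4 = 2, det = (-2)(4) - (3)(0) = -8
λ² - (2)λ + (-8) = 0
λ = (2 ± √((2)² - 4·(-8))) / 2 = (2 ± √36) / 2
Solving: λ = -2, 4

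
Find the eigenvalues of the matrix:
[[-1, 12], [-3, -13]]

Characteristic equation: det(A - λI) = 0
λ² - (trace)λ + (det) = 0
trace = -1 + -13 = -14, det = (-1)(-13) - (12)(-3) = 49
λ² - (-14)λ + (49) = 0
λ = (-14 ± √((-14)² - 4·(49))) / 2 = (-14 ± √0) / 2
Solving: λ = -7, -7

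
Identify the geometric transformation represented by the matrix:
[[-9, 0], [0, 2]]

This matrix represents: non-uniform scaling by sx = -9, sy = 2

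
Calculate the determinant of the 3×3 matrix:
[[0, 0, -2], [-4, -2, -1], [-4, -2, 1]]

Expansion along first row:
det = 0·det([[-2,-1],[-2,1]]) - 0·det([[-4,-1],[-4,1]]) + -2·det([[-4,-2],[-4,-2]])
    = 0·(-2·1 - -1·-2) - 0·(-4·1 - -1·-4) + -2·(-4·-2 - -2·-4)
    = 0·-4 - 0·-8 + -2·0
    = 0 + 0 + 0 = 0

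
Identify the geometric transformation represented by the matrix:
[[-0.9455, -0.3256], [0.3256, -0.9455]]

This matrix represents: rotation by 161° counterclockwise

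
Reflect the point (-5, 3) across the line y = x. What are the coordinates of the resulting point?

Reflection across line y = x: (-5, 3) → (3, -5)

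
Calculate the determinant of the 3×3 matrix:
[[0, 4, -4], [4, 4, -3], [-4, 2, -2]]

Expansion along first row:
det = 0·det([[4,-3],[2,-2]]) - 4·det([[4,-3],[-4,-2]]) + -4·det([[4,4],[-4,2]])
    = 0·(4·-2 - -3·2) - 4·(4·-2 - -3·-4) + -4·(4·2 - 4·-4)
    = 0·-2 - 4·-20 + -4·24
    = 0 + 80 + -96 = -16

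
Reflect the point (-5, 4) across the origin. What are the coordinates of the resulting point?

Reflection across origin: (-5, 4) → (5, -4)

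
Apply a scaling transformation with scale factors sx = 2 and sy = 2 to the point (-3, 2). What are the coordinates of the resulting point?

Scaling matrix:
[[2, 0], [0, 2]]
Result: (-3 × 2, 2 × 2) = (-6, 4)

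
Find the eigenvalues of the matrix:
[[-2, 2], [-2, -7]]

Characteristic equation: det(A - λI) = 0
λ² - (trace)λ + (det) = 0
trace = -2 + -7 = -9, det = (-2)(-7) - (2)(-2) = 18
λ² - (-9)λ + (18) = 0
λ = (-9 ± √((-9)² - 4·(18))) / 2 = (-9 ± √9) / 2
Solving: λ = -6, -3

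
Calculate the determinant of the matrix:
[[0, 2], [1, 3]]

For a 2×2 matrix [[a, b], [c, d]], det = ad - bc
det = (0)(3) - (2)(1) = 0 - 2 = -2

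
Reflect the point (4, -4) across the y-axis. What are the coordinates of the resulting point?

Reflection across y-axis: (4, -4) → (-4, -4)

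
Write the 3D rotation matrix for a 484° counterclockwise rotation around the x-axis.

Rotation matrix for counterclockwise 484° around x-axis:
cos(484°) = -0.5592, sin(484°) = 0.8290
Result: [[1, 0, 0], [0, -0.5592, -0.8290], [0, 0.8290, -0.5592]]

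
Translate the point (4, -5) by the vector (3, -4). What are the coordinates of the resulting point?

Translation by (3, -4) (homogeneous matrix [[1, 0, 3], [0, 1, -4], [0, 0, 1]]):
x' = 4 + 3 = 7
y' = -5 + -4 = -9
Result: (7, -9)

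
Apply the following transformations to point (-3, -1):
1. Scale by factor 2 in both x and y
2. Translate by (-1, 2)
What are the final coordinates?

Step 1: Scale (-3, -1) by 2 → (-6, -2)
Step 2: Translate by (-1, 2) → (-7, 0)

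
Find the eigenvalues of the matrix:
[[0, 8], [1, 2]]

Characteristic equation: det(A - λI) = 0
λ² - (trace)λ + (det) = 0
trace = 0 + 2 = 2, det = (0)(2) - (8)(1) = -8
λ² - (2)λ + (-8) = 0
λ = (2 ± √((2)² - 4·(-8))) / 2 = (2 ± √36) / 2
Solving: λ = -2, 4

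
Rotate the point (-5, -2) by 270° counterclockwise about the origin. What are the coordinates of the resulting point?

Rotation matrix for 270°: [[cos 270°, -sin 270°], [sin 270°, cos 270°]] = [[0, 1], [-1, 0]]
[[0, 1], [-1, 0]] × [-5, -2]ᵀ = [-2, 5]ᵀ
Result: (-2, 5)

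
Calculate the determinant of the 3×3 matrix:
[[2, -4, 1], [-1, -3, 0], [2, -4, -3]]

Expansion along first row:
det = 2·det([[-3,0],[-4,-3]]) - -4·det([[-1,0],[2,-3]]) + 1·det([[-1,-3],[2,-4]])
    = 2·(-3·-3 - 0·-4) - -4·(-1·-3 - 0·2) + 1·(-1·-4 - -3·2)
    = 2·9 - -4·3 + 1·10
    = 18 + 12 + 10 = 40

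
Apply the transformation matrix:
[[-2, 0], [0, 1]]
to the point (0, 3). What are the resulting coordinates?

Matrix multiplication:
[[-2, 0], [0, 1]] × [0, 3]ᵀ
= [(-2)(0) + (0)(3), (0)(0) + (1)(3)]ᵀ
= [0, 3]ᵀ
Result: (0, 3)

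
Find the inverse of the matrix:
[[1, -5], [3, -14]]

For [[a,b],[c,d]], inverse = (1/det)·[[d,-b],[-c,a]]
det = (1)(-14) - (-5)(3) = -14 - -15 = 1
Inverse = [[-14, 5], [-3, 1]]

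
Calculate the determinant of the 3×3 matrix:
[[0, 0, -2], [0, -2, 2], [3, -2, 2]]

Expansion along first row:
det = 0·det([[-2,2],[-2,2]]) - 0·det([[0,2],[3,2]]) + -2·det([[0,-2],[3,-2]])
    = 0·(-2·2 - 2·-2) - 0·(0·2 - 2·3) + -2·(0·-2 - -2·3)
    = 0·0 - 0·-6 + -2·6
    = 0 + 0 + -12 = -12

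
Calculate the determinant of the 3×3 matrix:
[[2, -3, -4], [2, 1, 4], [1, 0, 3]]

Expansion along first row:
det = 2·det([[1,4],[0,3]]) - -3·det([[2,4],[1,3]]) + -4·det([[2,1],[1,0]])
    = 2·(1·3 - 4·0) - -3·(2·3 - 4·1) + -4·(2·0 - 1·1)
    = 2·3 - -3·2 + -4·-1
    = 6 + 6 + 4 = 16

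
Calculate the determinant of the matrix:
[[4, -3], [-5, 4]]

For a 2×2 matrix [[a, b], [c, d]], det = ad - bc
det = (4)(4) - (-3)(-5) = 16 - 15 = 1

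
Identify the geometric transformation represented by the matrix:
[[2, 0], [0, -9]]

This matrix represents: non-uniform scaling by sx = 2, sy = -9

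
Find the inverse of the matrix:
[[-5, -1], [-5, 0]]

For [[a,b],[c,d]], inverse = (1/det)·[[d,-b],[-c,a]]
det = (-5)(0) - (-1)(-5) = 0 - 5 = -5
Inverse = (1/-5)·[[0, 1], [5, -5]]
= [[0, -1/5], [-1, 1]]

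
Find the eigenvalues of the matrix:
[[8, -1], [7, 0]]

Characteristic equation: det(A - λI) = 0
λ² - (trace)λ + (det) = 0
trace = 8 + 0 = 8, det = (8)(0) - (-1)(7) = 7
λ² - (8)λ + (7) = 0
λ = (8 ± √((8)² - 4·(7))) / 2 = (8 ± √36) / 2
Solving: λ = 1, 7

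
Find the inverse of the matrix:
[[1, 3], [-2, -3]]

For [[a,b],[c,d]], inverse = (1/det)·[[d,-b],[-c,a]]
det = (1)(-3) - (3)(-2) = -3 - -6 = 3
Inverse = (1/3)·[[-3, -3], [2, 1]]
= [[-1, -1], [2/3, 1/3]]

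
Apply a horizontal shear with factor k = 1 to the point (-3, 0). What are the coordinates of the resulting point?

Shear matrix for horizontal shear with factor k = 1:
[[1, 1], [0, 1]]
Result: (-3, 0) → (-3, 0)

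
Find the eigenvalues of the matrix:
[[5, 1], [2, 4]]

Characteristic equation: det(A - λI) = 0
λ² - (trace)λ + (det) = 0
trace = 5 + 4 = 9, det = (5)(4) - (1)(2) = 18
λ² - (9)λ + (18) = 0
λ = (9 ± √((9)² - 4·(18))) / 2 = (9 ± √9) / 2
Solving: λ = 3, 6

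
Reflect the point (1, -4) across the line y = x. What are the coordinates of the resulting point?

Reflection across line y = x: (1, -4) → (-4, 1)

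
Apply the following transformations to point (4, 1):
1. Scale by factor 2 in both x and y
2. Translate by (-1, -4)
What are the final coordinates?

Step 1: Scale (4, 1) by 2 → (8, 2)
Step 2: Translate by (-1, -4) → (7, -2)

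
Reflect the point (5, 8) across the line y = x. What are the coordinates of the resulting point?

Reflection across line y = x: (5, 8) → (8, 5)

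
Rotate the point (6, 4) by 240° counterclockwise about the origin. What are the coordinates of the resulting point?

Rotation matrix for 240°: [[cos 240°, -sin 240°], [sin 240°, cos 240°]] ≈ [[-0.500000, 0.866025], [-0.866025, -0.500000]]
[[-0.500000, 0.866025], [-0.866025, -0.500000]] × [6, 4]ᵀ ≈ [0.4641, -7.1962]ᵀ
Result: (0.4641, -7.1962)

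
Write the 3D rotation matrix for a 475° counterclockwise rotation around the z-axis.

Rotation matrix for counterclockwise 475° around z-axis:
cos(475°) = -0.4226, sin(475°) = 0.9063
Result: [[-0.4226, -0.9063, 0], [0.9063, -0.4226, 0], [0, 0, 1]]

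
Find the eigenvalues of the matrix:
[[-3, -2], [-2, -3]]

Characteristic equation: det(A - λI) = 0
λ² - (trace)λ + (det) = 0
trace = -3 + -3 = -6, det = (-3)(-3) - (-2)(-2) = 5
λ² - (-6)λ + (5) = 0
λ = (-6 ± √((-6)² - 4·(5))) / 2 = (-6 ± √16) / 2
Solving: λ = -5, -1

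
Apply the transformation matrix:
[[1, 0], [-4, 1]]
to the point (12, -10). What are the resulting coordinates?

Matrix multiplication:
[[1, 0], [-4, 1]] × [12, -10]ᵀ
= [(1)(12) + (0)(-10), (-4)(12) + (1)(-10)]ᵀ
= [12, -58]ᵀ
Result: (12, -58)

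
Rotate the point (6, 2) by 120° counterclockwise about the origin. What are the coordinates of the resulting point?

Rotation matrix for 120°: [[cos 120°, -sin 120°], [sin 120°, cos 120°]] ≈ [[-0.500000, -0.866025], [0.866025, -0.500000]]
[[-0.500000, -0.866025], [0.866025, -0.500000]] × [6, 2]ᵀ ≈ [-4.7321, 4.1962]ᵀ
Result: (-4.7321, 4.1962)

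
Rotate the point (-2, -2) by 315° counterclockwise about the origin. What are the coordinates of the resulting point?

Rotation matrix for 315°: [[cos 315°, -sin 315°], [sin 315°, cos 315°]] ≈ [[0.707107, 0.707107], [-0.707107, 0.707107]]
[[0.707107, 0.707107], [-0.707107, 0.707107]] × [-2, -2]ᵀ ≈ [-2.8284, 0]ᵀ
Result: (-2.8284, 0)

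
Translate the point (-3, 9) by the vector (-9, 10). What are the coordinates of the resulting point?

Translation by (-9, 10) (homogeneous matrix [[1, 0, -9], [0, 1, 10], [0, 0, 1]]):
x' = -3 + -9 = -12
y' = 9 + 10 = 19
Result: (-12, 19)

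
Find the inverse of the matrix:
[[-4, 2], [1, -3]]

For [[a,b],[c,d]], inverse = (1/det)·[[d,-b],[-c,a]]
det = (-4)(-3) - (2)(1) = 12 - 2 = 10
Inverse = (1/10)·[[-3, -2], [-1, -4]]
= [[-3/10, -1/5], [-1/10, -2/5]]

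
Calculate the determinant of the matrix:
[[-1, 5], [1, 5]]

For a 2×2 matrix [[a, b], [c, d]], det = ad - bc
det = (-1)(5) - (5)(1) = -5 - 5 = -10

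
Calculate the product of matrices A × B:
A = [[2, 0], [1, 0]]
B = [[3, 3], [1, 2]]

Matrix multiplication:
C[0][0] = 2×3 + 0×1 = 6
C[0][1] = 2×3 + 0×2 = 6
C[1][0] = 1×3 + 0×1 = 3
C[1][1] = 1×3 + 0×2 = 3
Result: [[6, 6], [3, 3]]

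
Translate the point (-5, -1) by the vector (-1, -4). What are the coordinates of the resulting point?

Translation by (-1, -4) (homogeneous matrix [[1, 0, -1], [0, 1, -4], [0, 0, 1]]):
x' = -5 + -1 = -6
y' = -1 + -4 = -5
Result: (-6, -5)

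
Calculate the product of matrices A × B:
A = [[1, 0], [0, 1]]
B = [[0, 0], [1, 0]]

Matrix multiplication:
C[0][0] = 1×0 + 0×1 = 0
C[0][1] = 1×0 + 0×0 = 0
C[1][0] = 0×0 + 1×1 = 1
C[1][1] = 0×0 + 1×0 = 0
Result: [[0, 0], [1, 0]]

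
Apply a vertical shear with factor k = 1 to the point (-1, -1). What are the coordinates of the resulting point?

Shear matrix for vertical shear with factor k = 1:
[[1, 0], [1, 1]]
Result: (-1, -1) → (-1, -2)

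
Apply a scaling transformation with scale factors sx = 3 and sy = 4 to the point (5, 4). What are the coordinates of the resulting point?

Scaling matrix:
[[3, 0], [0, 4]]
Result: (5 × 3, 4 × 4) = (15, 16)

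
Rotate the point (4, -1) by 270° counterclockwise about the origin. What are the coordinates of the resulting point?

Rotation matrix for 270°: [[cos 270°, -sin 270°], [sin 270°, cos 270°]] = [[0, 1], [-1, 0]]
[[0, 1], [-1, 0]] × [4, -1]ᵀ = [-1, -4]ᵀ
Result: (-1, -4)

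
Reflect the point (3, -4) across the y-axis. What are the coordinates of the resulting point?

Reflection across y-axis: (3, -4) → (-3, -4)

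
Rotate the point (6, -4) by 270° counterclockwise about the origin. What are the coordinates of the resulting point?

Rotation matrix for 270°: [[cos 270°, -sin 270°], [sin 270°, cos 270°]] = [[0, 1], [-1, 0]]
[[0, 1], [-1, 0]] × [6, -4]ᵀ = [-4, -6]ᵀ
Result: (-4, -6)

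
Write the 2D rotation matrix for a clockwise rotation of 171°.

Rotation matrix formula: [[cos θ, -sin θ], [sin θ, cos θ]]
A clockwise rotation by 171° is equivalent to a counterclockwise rotation by -171°.
For θ = -171°:
cos(-171°) = -0.9877
sin(-171°) = -0.1564
Result: [[-0.9877, 0.1564], [-0.1564, -0.9877]]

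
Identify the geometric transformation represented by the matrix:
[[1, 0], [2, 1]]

This matrix represents: vertical shear with factor 2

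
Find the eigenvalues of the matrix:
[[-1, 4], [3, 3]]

Characteristic equation: det(A - λI) = 0
λ² - (trace)λ + (det) = 0
trace = -1 + 3 = 2, det = (-1)(3) - (4)(3) = -15
λ² - (2)λ + (-15) = 0
λ = (2 ± √((2)² - 4·(-15))) / 2 = (2 ± √64) / 2
Solving: λ = -3, 5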